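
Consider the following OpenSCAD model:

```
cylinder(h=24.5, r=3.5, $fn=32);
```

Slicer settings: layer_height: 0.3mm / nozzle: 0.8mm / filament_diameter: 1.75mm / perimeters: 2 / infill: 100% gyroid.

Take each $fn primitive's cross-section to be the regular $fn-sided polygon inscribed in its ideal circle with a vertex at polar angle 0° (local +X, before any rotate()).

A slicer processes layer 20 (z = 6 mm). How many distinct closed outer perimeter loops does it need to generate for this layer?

1

At z = 6 mm: the r=3.5 cylinder gives a regular 32-gon of circumradius 3.5 (constant along its height). The result has 1 disconnected region.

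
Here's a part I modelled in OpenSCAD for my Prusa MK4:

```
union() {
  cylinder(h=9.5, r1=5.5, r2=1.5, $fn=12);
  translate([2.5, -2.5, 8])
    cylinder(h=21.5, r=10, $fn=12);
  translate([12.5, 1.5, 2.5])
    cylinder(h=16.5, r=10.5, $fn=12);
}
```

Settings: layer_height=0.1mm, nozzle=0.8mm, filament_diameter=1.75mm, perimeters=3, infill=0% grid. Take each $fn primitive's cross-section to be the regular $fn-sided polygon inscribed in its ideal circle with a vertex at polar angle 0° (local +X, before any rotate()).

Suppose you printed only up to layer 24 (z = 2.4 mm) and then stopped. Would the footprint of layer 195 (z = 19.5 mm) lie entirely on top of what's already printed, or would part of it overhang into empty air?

Compare the two slices. At z = 2.4: the cone contributes a regular 12-gon of circumradius 4.489 (interpolated between r1=5.5 and r2=1.5 at t=0.253) (area = (12/2)·4.489²·sin(360°/12) = 60.47 mm²); the cylinder at (2.5, -2.5) is not intersected at this z (z outside [8, 29.5]); the cylinder at (12.5, 1.5) does not reach this height (z outside [2.5, 19]); Merging all regions: only the cone is present, so the union is just that shape — area = 60.47 mm². At z = 19.5: the cone does not reach this height (z outside [0, 9.5]); the r=10 cylinder at (2.5, -2.5) gives a regular 12-gon of circumradius 10 (constant along its height) (area = (12/2)·10.000²·sin(360°/12) = 300.00 mm²); the cylinder at (12.5, 1.5) is not intersected at this z (z outside [2.5, 19]); Combining (union): only the r=10 cylinder at (2.5, -2.5) is present, so the union is just that shape — area = 300.00 mm². Checking containment: at z = 19.5 the cross-section extends beyond the z = 2.4 cross-section by about 239.53 mm².

part overhangs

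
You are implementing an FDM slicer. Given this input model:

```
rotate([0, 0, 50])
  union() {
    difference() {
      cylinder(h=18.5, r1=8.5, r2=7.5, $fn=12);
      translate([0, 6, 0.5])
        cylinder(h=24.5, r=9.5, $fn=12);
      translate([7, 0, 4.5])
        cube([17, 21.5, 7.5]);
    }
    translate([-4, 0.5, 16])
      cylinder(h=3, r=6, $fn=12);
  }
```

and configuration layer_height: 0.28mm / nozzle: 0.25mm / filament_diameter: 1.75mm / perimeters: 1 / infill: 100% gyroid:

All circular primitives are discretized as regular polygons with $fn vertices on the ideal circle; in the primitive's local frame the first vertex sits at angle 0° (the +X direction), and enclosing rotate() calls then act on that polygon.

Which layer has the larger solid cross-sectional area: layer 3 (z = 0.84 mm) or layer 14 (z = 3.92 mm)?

layer 3 (z = 0.84 mm)

Layer 3 (z = 0.84): the cone (r1=8.5→r2=7.5) has section circumradius 8.455 here — a regular 12-gon (area = (12/2)·8.455²·sin(360°/12) = 214.44 mm²); the cylinder at (0, 6): section is a regular 12-gon, circumradius r=9.5 (area = (12/2)·9.500²·sin(360°/12) = 270.75 mm²); the cube at (7, 0) is not intersected at this z (z outside [4.5, 12]); Subtracting the remaining from the first: starting from the cone (214.44 mm²), the r=9.5 cylinder at (0, 6) partially overlaps it — only the 137.66 mm² overlap (of its 270.75 mm²) is removed, clipping the outline — area = 76.78 mm²; the cylinder at (-4, 0.5) is absent (z outside [16, 19]); Combining (union): only the result so far is present, so the union is just that shape — area = 76.78 mm²; (rotated 50° about Z; rotation is an isometry so areas/perimeters/island counts are preserved). So its area = 76.78 mm². Layer 14 (z = 3.92): the cone contributes a regular 12-gon of circumradius 8.288 (interpolated between r1=8.5 and r2=7.5 at t=0.212) (area = (12/2)·8.288²·sin(360°/12) = 206.08 mm²); the cylinder at (0, 6): section is a regular 12-gon, circumradius r=9.5 (area = (12/2)·9.500²·sin(360°/12) = 270.75 mm²); the cube at (7, 0) is not intersected at this z (z outside [4.5, 12]); Subtracting the remaining from the first: starting from the cone (206.08 mm²), the r=9.5 cylinder at (0, 6) partially overlaps it — only the 133.85 mm² overlap (of its 270.75 mm²) is removed, clipping the outline — area = 72.23 mm²; the cylinder at (-4, 0.5) is absent (z outside [16, 19]); Taking the union: only that combined region is present, so the union is just that shape — area = 72.23 mm²; (whole slice rotated 50° about Z — lengths, areas and connectivity unchanged). So its area = 72.23 mm². Layer 3 is larger (76.78 vs 72.23 mm²).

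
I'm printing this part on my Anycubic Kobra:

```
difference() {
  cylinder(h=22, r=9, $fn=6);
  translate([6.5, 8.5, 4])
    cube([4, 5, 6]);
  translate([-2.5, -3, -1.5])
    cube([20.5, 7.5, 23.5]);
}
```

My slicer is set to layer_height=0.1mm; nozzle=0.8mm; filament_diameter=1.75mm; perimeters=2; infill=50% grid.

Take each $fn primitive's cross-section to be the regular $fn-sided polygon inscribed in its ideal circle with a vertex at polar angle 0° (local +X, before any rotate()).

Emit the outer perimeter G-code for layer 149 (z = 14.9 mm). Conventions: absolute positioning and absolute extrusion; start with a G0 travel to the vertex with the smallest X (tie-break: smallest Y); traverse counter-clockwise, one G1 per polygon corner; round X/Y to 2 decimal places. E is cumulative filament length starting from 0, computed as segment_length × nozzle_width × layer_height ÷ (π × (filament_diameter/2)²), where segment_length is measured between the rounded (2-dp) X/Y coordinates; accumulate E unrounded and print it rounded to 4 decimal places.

G0 X-9.00 Y0.00 Z14.90
G1 X-4.50 Y-7.79 E0.2992
G1 X4.50 Y-7.79 E0.5986
G1 X7.27 Y-3.00 E0.7826
G1 X-2.50 Y-3.00 E1.1075
G1 X-2.50 Y4.50 E1.3570
G1 X6.40 Y4.50 E1.6530
G1 X4.50 Y7.79 E1.7794
G1 X-4.50 Y7.79 E2.0787
G1 X-9.00 Y0.00 E2.3779

At z = 14.9 mm: the cylinder: section is a regular 6-gon, circumradius r=9; the cube at (6.5, 8.5) is not intersected at this z (z outside [4, 10]); the cube at (-2.5, -3) (footprint 20.5×7.5) is included at this height; After the difference (first − rest): starting from the r=9 cylinder, the 20.5×7.5 cube at (-2.5, -3) partially overlaps it — only the 77.81 mm² overlap (of its 153.75 mm²) is removed, clipping the outline — 1 connected region. The outline is a single polygon with 9 vertices. Extrusion per mm of travel: 0.8 × 0.1 / (π × 0.875²) = 0.033260. Accumulating E over each segment gives final E = 2.3779.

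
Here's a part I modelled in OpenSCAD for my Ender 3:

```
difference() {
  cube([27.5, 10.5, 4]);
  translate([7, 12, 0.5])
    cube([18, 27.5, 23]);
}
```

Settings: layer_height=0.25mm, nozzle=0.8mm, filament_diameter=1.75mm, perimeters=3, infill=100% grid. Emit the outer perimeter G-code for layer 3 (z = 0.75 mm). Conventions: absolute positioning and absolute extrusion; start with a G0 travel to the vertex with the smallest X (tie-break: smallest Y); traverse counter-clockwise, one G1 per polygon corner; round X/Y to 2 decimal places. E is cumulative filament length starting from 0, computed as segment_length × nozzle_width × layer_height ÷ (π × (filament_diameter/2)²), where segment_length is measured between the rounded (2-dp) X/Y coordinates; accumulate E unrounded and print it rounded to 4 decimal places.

G0 X0.00 Y0.00 Z0.75
G1 X27.50 Y0.00 E2.2866
G1 X27.50 Y10.50 E3.1597
G1 X0.00 Y10.50 E5.4463
G1 X0.00 Y0.00 E6.3194

At z = 0.75 mm: the 27.5×10.5 cube contributes its full rectangle; the cube at (7, 12) (footprint 18×27.5) is included at this height; Taking the first minus the rest: starting from the 27.5×10.5 cube, the 18×27.5 cube at (7, 12) misses the remaining region (no effect) — 1 connected region. The outline is a single polygon with 4 vertices. Extrusion per mm of travel: 0.8 × 0.25 / (π × 0.875²) = 0.083150. Accumulating E over each segment gives final E = 6.3194.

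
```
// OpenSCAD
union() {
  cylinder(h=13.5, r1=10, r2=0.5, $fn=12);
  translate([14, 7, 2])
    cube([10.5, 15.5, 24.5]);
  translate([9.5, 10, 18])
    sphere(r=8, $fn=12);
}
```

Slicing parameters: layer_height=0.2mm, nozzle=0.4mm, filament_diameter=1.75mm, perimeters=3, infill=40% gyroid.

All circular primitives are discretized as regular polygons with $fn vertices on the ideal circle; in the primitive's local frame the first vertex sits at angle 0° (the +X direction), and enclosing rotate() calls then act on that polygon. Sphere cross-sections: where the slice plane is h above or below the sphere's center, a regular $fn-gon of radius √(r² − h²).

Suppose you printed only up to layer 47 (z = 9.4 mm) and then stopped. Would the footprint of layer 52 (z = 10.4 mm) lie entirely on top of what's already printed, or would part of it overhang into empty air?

part overhangs

Compare the two slices. At z = 9.4: the cone contributes a regular 12-gon of circumradius 3.385 (interpolated between r1=10 and r2=0.5 at t=0.696) (area = (12/2)·3.385²·sin(360°/12) = 34.38 mm²); the 10.5×15.5 cube at (14, 7) contributes its full rectangle (area 162.75 mm²); the sphere at (9.5, 10) is not intersected at this z (|z−center|=8.600 > r=8); Combining (union): the 2 present regions are separate (no shared area or edge), so areas and boundary lengths simply add and each stays a separate island — area = 197.13 mm². At z = 10.4: the cone (r1=10→r2=0.5) has section circumradius 2.681 here — a regular 12-gon (area = (12/2)·2.681²·sin(360°/12) = 21.57 mm²); the cube at (14, 7) (footprint 10.5×15.5) is included at this height (area 162.75 mm²); the r=8 sphere at (9.5, 10) contributes a regular 12-gon of circumradius √(8²−7.6²) = 2.498 (area = (12/2)·2.498²·sin(360°/12) = 18.72 mm²); Combining (union): the 3 present regions are separate (no shared area or edge), so areas and boundary lengths simply add and each stays a separate island — area = 203.04 mm². Checking containment: at z = 10.4 the cross-section extends beyond the z = 9.4 cross-section by about 18.72 mm².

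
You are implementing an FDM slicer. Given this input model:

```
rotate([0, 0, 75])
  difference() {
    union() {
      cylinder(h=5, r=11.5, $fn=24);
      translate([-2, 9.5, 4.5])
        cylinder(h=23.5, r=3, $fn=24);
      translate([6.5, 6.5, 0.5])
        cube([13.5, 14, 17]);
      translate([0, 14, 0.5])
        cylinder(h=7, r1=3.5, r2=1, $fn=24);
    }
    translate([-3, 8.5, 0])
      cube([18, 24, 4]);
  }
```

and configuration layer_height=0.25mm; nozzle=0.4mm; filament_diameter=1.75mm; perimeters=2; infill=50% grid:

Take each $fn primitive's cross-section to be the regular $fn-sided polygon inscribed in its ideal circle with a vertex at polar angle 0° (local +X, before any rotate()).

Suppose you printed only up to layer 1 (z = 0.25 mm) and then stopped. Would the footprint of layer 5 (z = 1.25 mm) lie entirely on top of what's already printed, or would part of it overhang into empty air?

part overhangs

Compare the two slices. At z = 0.25: the r=11.5 cylinder gives a regular 24-gon of circumradius 11.5 (constant along its height) (area = (24/2)·11.500²·sin(360°/24) = 410.75 mm²); the cylinder at (-2, 9.5) does not reach this height (z outside [4.5, 28]); the cube at (6.5, 6.5) is not intersected at this z (z outside [0.5, 17.5]); the cone at (0, 14) does not reach this height (z outside [0.5, 7.5]); Taking the union: only the r=11.5 cylinder is present, so the union is just that shape — area = 410.75 mm²; the cube at (-3, 8.5) is present — its section is the full 18×24 rectangle (area 432.00 mm²); After the difference (first − rest): starting from that combined region (410.75 mm²), the 18×24 cube at (-3, 8.5) partially overlaps it — only the 23.78 mm² overlap (of its 432.00 mm²) is removed, clipping the outline — area = 386.96 mm²; (rotated 75° about Z; rotation is an isometry so areas/perimeters/island counts are preserved). At z = 1.25: the cylinder: section is a regular 24-gon, circumradius r=11.5 (area = (24/2)·11.500²·sin(360°/24) = 410.75 mm²); the cylinder at (-2, 9.5) is not intersected at this z (z outside [4.5, 28]); the cube at (6.5, 6.5) is present — its section is the full 13.5×14 rectangle (area 189.00 mm²); the cone at (0, 14) contributes a regular 24-gon of circumradius 3.232 (interpolated between r1=3.5 and r2=1 at t=0.107) (area = (24/2)·3.232²·sin(360°/24) = 32.45 mm²); Merging all regions: the regions partially overlap — summed areas 632.19 mm² minus the doubly-counted overlap 6.22 mm² gives 625.97 mm² — area = 625.97 mm²; the cube at (-3, 8.5) (footprint 18×24) is included at this height (area 432.00 mm²); Subtracting the remaining from the first: starting from that combined region (625.97 mm²), the 18×24 cube at (-3, 8.5) partially overlaps it — only the 155.87 mm² overlap (of its 432.00 mm²) is removed, clipping the outline — area = 470.10 mm²; (whole slice rotated 75° about Z — lengths, areas and connectivity unchanged). Checking containment: at z = 1.25 the cross-section extends beyond the z = 0.25 cross-section by about 83.14 mm².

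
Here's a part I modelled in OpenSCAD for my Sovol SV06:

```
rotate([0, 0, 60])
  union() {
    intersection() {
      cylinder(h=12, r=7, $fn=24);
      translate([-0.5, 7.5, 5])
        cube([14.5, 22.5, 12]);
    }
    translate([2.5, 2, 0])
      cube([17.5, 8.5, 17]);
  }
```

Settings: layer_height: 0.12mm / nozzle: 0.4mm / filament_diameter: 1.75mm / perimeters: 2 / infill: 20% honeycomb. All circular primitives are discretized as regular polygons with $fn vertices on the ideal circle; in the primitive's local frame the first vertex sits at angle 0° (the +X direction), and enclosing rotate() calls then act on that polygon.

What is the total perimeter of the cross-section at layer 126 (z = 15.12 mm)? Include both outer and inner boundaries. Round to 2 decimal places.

52.00 mm

At z = 15.12 mm: the cylinder does not reach this height (z outside [0, 12]); the cube at (-0.5, 7.5) (footprint 14.5×22.5) is included at this height (perimeter 74.00 mm); Taking the intersection: at least one operand is absent at this height, so nothing remains; the cube at (2.5, 2) (footprint 17.5×8.5) is included at this height (perimeter 52.00 mm); Merging all regions: only the 17.5×8.5 cube at (2.5, 2) is present, so the union is just that shape — boundary = 52.00 mm; (whole slice rotated 60° about Z — lengths, areas and connectivity unchanged). Overall, the cross-section is a single solid region. Total boundary length (outer) = 52.00 mm.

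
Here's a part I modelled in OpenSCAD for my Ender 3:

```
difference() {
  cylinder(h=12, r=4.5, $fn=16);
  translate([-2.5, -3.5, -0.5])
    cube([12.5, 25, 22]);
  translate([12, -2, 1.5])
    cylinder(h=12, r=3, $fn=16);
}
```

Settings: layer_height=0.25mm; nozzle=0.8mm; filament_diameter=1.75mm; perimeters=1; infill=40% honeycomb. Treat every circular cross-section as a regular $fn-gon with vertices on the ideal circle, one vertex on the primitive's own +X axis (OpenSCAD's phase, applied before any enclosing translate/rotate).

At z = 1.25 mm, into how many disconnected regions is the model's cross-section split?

1

At z = 1.25 mm: the cylinder: section is a regular 16-gon, circumradius r=4.5; the cube at (-2.5, -3.5) (footprint 12.5×25) is included at this height; the cylinder at (12, -2) is not intersected at this z (z outside [1.5, 13.5]); Taking the first minus the rest: starting from the r=4.5 cylinder, the 12.5×25 cube at (-2.5, -3.5) partially overlaps it — only the 48.48 mm² overlap (of its 312.50 mm²) is removed, clipping the outline — 1 connected region. The result has 1 disconnected region.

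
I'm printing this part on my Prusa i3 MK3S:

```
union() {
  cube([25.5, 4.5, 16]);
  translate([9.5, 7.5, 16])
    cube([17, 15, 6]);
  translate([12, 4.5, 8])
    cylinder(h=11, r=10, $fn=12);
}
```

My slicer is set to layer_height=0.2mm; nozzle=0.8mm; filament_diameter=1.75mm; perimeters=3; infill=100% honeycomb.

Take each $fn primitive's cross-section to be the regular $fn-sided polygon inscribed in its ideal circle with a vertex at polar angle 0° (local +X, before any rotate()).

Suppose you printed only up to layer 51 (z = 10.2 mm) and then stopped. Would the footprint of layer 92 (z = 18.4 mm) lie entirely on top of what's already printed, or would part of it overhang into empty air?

Compare the two slices. At z = 10.2: the cube is present — its section is the full 25.5×4.5 rectangle (area 114.75 mm²); the cube at (9.5, 7.5) does not reach this height (z outside [16, 22]); the r=10 cylinder at (12, 4.5) contributes a regular 12-gon of circumradius 10 (area = (12/2)·10.000²·sin(360°/12) = 300.00 mm²); Merging all regions: the regions partially overlap — summed areas 414.75 mm² minus the doubly-counted overlap 84.57 mm² gives 330.18 mm² — area = 330.18 mm². At z = 18.4: the cube is not intersected at this z (z outside [0, 16]); the cube at (9.5, 7.5) (footprint 17×15) is included at this height (area 255.00 mm²); the r=10 cylinder at (12, 4.5) contributes a regular 12-gon of circumradius 10 (area = (12/2)·10.000²·sin(360°/12) = 300.00 mm²); Combining (union): the regions partially overlap — summed areas 555.00 mm² minus the doubly-counted overlap 62.87 mm² gives 492.13 mm² — area = 492.13 mm². Checking containment: at z = 18.4 the cross-section extends beyond the z = 10.2 cross-section by about 192.13 mm².

part overhangs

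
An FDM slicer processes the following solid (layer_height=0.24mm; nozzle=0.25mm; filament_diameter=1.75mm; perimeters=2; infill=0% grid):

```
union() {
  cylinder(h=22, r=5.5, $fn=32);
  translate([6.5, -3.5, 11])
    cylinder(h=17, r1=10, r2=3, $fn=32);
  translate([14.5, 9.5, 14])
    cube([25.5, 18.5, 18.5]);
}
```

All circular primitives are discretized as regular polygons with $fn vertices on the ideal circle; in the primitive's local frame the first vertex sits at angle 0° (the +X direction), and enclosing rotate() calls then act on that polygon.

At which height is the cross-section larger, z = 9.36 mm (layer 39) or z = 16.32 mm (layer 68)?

layer 68 (z = 16.32 mm)

Layer 39 (z = 9.36): the r=5.5 cylinder gives a regular 32-gon of circumradius 5.5 (constant along its height) (area = (32/2)·5.500²·sin(360°/32) = 94.42 mm²); the cone at (6.5, -3.5) does not reach this height (z outside [11, 28]); the cube at (14.5, 9.5) does not reach this height (z outside [14, 32.5]); Combining (union): only the r=5.5 cylinder is present, so the union is just that shape — area = 94.42 mm². So its area = 94.42 mm². Layer 68 (z = 16.32): the cylinder: section is a regular 32-gon, circumradius r=5.5 (area = (32/2)·5.500²·sin(360°/32) = 94.42 mm²); the cone at (6.5, -3.5) contributes a regular 32-gon of circumradius 7.809 (interpolated between r1=10 and r2=3 at t=0.313) (area = (32/2)·7.809²·sin(360°/32) = 190.37 mm²); the 25.5×18.5 cube at (14.5, 9.5) contributes its full rectangle (area 471.75 mm²); Merging all regions: the regions partially overlap — summed areas 756.54 mm² minus the doubly-counted overlap 44.24 mm² gives 712.30 mm² — area = 712.30 mm². So its area = 712.30 mm². Layer 68 is larger (712.30 vs 94.42 mm²).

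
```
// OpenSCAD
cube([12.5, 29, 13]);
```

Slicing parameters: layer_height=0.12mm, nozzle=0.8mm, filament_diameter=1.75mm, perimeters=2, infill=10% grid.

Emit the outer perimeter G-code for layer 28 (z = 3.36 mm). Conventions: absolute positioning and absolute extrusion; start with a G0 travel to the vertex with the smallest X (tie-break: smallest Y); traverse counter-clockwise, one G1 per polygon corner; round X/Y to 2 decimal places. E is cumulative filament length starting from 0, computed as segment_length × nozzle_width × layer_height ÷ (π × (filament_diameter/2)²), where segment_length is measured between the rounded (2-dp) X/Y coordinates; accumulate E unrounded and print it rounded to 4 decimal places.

At z = 3.36 mm: the cube (footprint 12.5×29) is included at this height. The outline is a single polygon with 4 vertices. Extrusion per mm of travel: 0.8 × 0.12 / (π × 0.875²) = 0.039912. Accumulating E over each segment gives final E = 3.3127.

G0 X0.00 Y0.00 Z3.36
G1 X12.50 Y0.00 E0.4989
G1 X12.50 Y29.00 E1.6564
G1 X0.00 Y29.00 E2.1553
G1 X0.00 Y0.00 E3.3127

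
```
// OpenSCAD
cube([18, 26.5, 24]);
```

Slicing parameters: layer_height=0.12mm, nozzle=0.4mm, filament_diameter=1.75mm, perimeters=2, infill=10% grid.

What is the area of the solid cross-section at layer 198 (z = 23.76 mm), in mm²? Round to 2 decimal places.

At z = 23.76 mm: the cube is present — its section is the full 18×26.5 rectangle (area 477.00 mm²). Overall, the cross-section is a single solid region. Net area = 477.00 mm².

477.00 mm²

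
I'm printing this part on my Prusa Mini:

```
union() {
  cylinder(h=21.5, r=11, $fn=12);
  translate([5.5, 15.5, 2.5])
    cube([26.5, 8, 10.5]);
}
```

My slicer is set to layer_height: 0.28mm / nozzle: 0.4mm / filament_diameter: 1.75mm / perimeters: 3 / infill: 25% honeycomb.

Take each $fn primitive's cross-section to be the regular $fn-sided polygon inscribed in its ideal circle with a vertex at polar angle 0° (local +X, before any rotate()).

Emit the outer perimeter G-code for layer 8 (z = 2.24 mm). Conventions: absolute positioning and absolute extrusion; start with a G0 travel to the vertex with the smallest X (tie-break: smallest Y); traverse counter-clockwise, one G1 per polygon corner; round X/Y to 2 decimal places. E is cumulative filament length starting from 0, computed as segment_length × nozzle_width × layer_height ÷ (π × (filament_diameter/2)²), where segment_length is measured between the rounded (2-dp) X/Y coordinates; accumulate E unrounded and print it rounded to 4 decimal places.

G0 X-11.00 Y0.00 Z2.24
G1 X-9.53 Y-5.50 E0.2651
G1 X-5.50 Y-9.53 E0.5305
G1 X0.00 Y-11.00 E0.7956
G1 X5.50 Y-9.53 E1.0607
G1 X9.53 Y-5.50 E1.3260
G1 X11.00 Y0.00 E1.5911
G1 X9.53 Y5.50 E1.8562
G1 X5.50 Y9.53 E2.1216
G1 X0.00 Y11.00 E2.3867
G1 X-5.50 Y9.53 E2.6518
G1 X-9.53 Y5.50 E2.9172
G1 X-11.00 Y0.00 E3.1823

At z = 2.24 mm: the r=11 cylinder gives a regular 12-gon of circumradius 11 (constant along its height); the cube at (5.5, 15.5) is absent (z outside [2.5, 13]); Combining (union): only the r=11 cylinder is present, so the union is just that shape — 1 connected region. The outline is a single polygon with 12 vertices. Extrusion per mm of travel: 0.4 × 0.28 / (π × 0.875²) = 0.046564. Accumulating E over each segment gives final E = 3.1823.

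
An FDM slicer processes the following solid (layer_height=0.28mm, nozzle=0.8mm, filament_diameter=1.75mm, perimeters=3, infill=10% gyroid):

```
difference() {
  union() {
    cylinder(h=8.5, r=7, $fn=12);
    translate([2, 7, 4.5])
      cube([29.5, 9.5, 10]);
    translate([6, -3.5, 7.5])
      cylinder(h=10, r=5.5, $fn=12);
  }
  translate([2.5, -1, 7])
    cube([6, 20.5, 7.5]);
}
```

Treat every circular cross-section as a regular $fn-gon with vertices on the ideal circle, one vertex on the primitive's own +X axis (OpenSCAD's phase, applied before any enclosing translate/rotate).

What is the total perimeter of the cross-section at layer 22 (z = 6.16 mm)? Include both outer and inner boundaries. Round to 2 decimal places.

121.48 mm

At z = 6.16 mm: the cylinder: section is a regular 12-gon, circumradius r=7 (perimeter = 2·12·7.000·sin(180°/12) = 43.48 mm); the cube at (2, 7) (footprint 29.5×9.5) is included at this height (perimeter 78.00 mm); the cylinder at (6, -3.5) does not reach this height (z outside [7.5, 17.5]); Taking the union: the 2 present regions are separate (no shared area or edge), so areas and boundary lengths simply add and each stays a separate island — boundary = 121.48 mm; the cube at (2.5, -1) is absent (z outside [7, 14.5]); Taking the first minus the rest: none of the subtracted shapes is present at this height, so that combined region is unchanged — boundary = 121.48 mm. Overall, the cross-section has 2 separate islands. Total boundary length (outer) = 121.48 mm.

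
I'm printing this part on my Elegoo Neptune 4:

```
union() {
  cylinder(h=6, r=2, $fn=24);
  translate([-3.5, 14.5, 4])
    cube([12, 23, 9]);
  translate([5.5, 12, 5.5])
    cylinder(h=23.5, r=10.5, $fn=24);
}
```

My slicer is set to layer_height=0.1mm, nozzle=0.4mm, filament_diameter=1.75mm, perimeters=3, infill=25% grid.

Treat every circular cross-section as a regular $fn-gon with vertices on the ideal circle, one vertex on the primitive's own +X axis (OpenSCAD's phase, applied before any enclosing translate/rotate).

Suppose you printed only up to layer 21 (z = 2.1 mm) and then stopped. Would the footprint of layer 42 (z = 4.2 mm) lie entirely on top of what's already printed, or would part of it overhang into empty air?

Compare the two slices. At z = 2.1: the r=2 cylinder gives a regular 24-gon of circumradius 2 (constant along its height) (area = (24/2)·2.000²·sin(360°/24) = 12.42 mm²); the cube at (-3.5, 14.5) is not intersected at this z (z outside [4, 13]); the cylinder at (5.5, 12) does not reach this height (z outside [5.5, 29]); Merging all regions: only the r=2 cylinder is present, so the union is just that shape — area = 12.42 mm². At z = 4.2: the r=2 cylinder gives a regular 24-gon of circumradius 2 (constant along its height) (area = (24/2)·2.000²·sin(360°/24) = 12.42 mm²); the cube at (-3.5, 14.5) is present — its section is the full 12×23 rectangle (area 276.00 mm²); the cylinder at (5.5, 12) does not reach this height (z outside [5.5, 29]); Merging all regions: the 2 present regions are separate (no shared area or edge), so areas and boundary lengths simply add and each stays a separate island — area = 288.42 mm². Checking containment: at z = 4.2 the cross-section extends beyond the z = 2.1 cross-section by about 276.00 mm².

part overhangs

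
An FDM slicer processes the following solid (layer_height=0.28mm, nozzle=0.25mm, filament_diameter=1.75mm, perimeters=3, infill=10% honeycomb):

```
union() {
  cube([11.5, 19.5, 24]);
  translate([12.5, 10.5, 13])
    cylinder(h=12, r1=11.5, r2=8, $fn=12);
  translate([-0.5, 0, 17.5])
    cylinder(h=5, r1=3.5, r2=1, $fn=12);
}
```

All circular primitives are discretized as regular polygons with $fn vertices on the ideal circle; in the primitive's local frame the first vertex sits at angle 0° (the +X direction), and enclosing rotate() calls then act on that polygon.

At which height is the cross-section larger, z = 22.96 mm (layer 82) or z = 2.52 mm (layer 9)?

Layer 82 (z = 22.96): the 11.5×19.5 cube contributes its full rectangle (area 224.25 mm²); the cone at (12.5, 10.5): at t=0.830 of its height the radius interpolates to r₁+(r₂−r₁)t = 8.595, giving a regular 12-gon of that circumradius (area = (12/2)·8.595²·sin(360°/12) = 221.62 mm²); the cone at (-0.5, 0) is not intersected at this z (z outside [17.5, 22.5]); Combining (union): the regions partially overlap — summed areas 445.87 mm² minus the doubly-counted overlap 93.89 mm² gives 351.98 mm² — area = 351.98 mm². So its area = 351.98 mm². Layer 9 (z = 2.52): the cube (footprint 11.5×19.5) is included at this height (area 224.25 mm²); the cone at (12.5, 10.5) is not intersected at this z (z outside [13, 25]); the cone at (-0.5, 0) is absent (z outside [17.5, 22.5]); Taking the union: only the 11.5×19.5 cube is present, so the union is just that shape — area = 224.25 mm². So its area = 224.25 mm². Layer 82 is larger (351.98 vs 224.25 mm²).

layer 82 (z = 22.96 mm)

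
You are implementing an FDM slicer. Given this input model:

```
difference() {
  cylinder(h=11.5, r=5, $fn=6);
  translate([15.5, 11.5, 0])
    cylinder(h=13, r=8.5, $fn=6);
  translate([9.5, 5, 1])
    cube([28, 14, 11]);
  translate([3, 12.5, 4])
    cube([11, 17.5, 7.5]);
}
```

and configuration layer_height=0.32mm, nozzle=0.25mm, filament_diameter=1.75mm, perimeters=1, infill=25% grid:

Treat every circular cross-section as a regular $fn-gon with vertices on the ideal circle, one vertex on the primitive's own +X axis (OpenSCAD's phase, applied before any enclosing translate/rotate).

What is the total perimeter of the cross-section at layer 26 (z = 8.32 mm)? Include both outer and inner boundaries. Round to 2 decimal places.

At z = 8.32 mm: the cylinder: section is a regular 6-gon, circumradius r=5 (perimeter = 2·6·5.000·sin(180°/6) = 30.00 mm); the cylinder at (15.5, 11.5): section is a regular 6-gon, circumradius r=8.5 (perimeter = 2·6·8.500·sin(180°/6) = 51.00 mm); the cube at (9.5, 5) is present — its section is the full 28×14 rectangle (perimeter 84.00 mm); the 11×17.5 cube at (3, 12.5) contributes its full rectangle (perimeter 57.00 mm); Subtracting the remaining from the first: starting from the r=5 cylinder, the r=8.5 cylinder at (15.5, 11.5) misses the remaining region (no effect); the 28×14 cube at (9.5, 5) misses the remaining region (no effect); the 11×17.5 cube at (3, 12.5) misses the remaining region (no effect) — boundary = 30.00 mm. Overall, the cross-section is a single solid region. Total boundary length (outer) = 30.00 mm.

30.00 mm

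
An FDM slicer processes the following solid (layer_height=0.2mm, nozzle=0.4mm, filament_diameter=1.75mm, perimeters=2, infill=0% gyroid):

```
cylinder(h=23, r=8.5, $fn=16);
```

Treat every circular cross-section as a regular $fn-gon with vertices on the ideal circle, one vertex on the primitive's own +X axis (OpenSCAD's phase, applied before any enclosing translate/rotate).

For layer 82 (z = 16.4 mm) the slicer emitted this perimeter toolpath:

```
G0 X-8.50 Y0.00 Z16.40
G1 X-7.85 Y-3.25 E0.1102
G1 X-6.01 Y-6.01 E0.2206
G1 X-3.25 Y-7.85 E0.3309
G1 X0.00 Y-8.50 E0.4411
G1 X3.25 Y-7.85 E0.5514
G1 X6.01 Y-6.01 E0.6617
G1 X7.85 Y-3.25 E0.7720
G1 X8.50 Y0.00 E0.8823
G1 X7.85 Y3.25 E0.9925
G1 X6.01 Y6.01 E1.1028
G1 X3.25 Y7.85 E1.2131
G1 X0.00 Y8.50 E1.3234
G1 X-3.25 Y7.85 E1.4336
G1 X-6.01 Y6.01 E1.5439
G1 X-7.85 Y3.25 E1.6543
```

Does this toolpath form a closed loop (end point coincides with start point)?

no

Start point (G0): (-8.50, 0.00). End point (last G1): the path does not return to the start — open.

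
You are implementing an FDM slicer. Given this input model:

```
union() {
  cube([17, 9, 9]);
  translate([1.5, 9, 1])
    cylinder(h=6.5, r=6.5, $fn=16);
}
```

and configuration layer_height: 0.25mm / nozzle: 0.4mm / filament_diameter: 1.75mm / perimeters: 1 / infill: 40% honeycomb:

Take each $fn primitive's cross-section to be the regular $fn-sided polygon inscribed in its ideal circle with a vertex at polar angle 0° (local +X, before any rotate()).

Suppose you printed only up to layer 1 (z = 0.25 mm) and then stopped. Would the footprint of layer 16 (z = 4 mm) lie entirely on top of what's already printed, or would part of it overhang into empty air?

part overhangs

Compare the two slices. At z = 0.25: the 17×9 cube contributes its full rectangle (area 153.00 mm²); the cylinder at (1.5, 9) is absent (z outside [1, 7.5]); Combining (union): only the 17×9 cube is present, so the union is just that shape — area = 153.00 mm². At z = 4: the cube is present — its section is the full 17×9 rectangle (area 153.00 mm²); the cylinder at (1.5, 9): section is a regular 16-gon, circumradius r=6.5 (area = (16/2)·6.500²·sin(360°/16) = 129.35 mm²); Combining (union): the regions partially overlap — summed areas 282.35 mm² minus the doubly-counted overlap 41.86 mm² gives 240.48 mm² — area = 240.48 mm². Checking containment: at z = 4 the cross-section extends beyond the z = 0.25 cross-section by about 87.48 mm².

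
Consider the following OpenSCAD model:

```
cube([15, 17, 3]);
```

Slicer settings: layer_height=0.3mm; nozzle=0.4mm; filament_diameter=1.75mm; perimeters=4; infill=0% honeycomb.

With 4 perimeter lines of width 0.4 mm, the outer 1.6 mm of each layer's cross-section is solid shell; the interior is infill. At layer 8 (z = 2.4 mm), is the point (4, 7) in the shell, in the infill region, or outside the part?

At z = 2.4 mm: the cube is present — its section is the full 15×17 rectangle. Overall, the cross-section is a single solid region. The nearest boundary edge runs (0.00, 17.00)→(0.00, 0.00); distance from the point to it = 4.00 mm. The point is inside the cross-section and 4.00 mm from the nearest boundary — more than the 1.6 mm shell width (4 × 0.4), so it's in the infill interior.

infill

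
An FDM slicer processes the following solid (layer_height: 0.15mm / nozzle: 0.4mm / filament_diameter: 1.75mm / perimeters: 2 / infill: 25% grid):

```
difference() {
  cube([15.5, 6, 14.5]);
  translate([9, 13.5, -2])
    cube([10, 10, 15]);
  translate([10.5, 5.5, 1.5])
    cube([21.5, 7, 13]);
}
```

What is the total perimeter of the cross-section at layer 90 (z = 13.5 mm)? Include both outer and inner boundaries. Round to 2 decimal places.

43.00 mm

At z = 13.5 mm: the cube (footprint 15.5×6) is included at this height (perimeter 43.00 mm); the cube at (9, 13.5) does not reach this height (z outside [-2, 13]); the cube at (10.5, 5.5) is present — its section is the full 21.5×7 rectangle (perimeter 57.00 mm); Subtracting the remaining from the first: starting from the 15.5×6 cube, the 21.5×7 cube at (10.5, 5.5) partially overlaps it — only the 2.50 mm² overlap (of its 150.50 mm²) is removed, clipping the outline — boundary = 43.00 mm. Overall, the cross-section is a single solid region. Total boundary length (outer) = 43.00 mm.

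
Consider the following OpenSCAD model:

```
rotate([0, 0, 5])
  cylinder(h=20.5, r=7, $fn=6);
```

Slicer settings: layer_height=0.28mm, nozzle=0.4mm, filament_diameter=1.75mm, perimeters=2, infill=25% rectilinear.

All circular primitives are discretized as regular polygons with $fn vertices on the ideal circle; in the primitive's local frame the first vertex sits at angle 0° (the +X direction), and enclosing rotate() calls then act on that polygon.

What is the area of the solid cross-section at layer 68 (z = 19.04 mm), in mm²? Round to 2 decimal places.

127.31 mm²

At z = 19.04 mm: the r=7 cylinder gives a regular 6-gon of circumradius 7 (constant along its height) (area = (6/2)·7.000²·sin(360°/6) = 127.31 mm²); (whole slice rotated 5° about Z — lengths, areas and connectivity unchanged). Overall, the cross-section is a single solid region. Net area = 127.31 mm².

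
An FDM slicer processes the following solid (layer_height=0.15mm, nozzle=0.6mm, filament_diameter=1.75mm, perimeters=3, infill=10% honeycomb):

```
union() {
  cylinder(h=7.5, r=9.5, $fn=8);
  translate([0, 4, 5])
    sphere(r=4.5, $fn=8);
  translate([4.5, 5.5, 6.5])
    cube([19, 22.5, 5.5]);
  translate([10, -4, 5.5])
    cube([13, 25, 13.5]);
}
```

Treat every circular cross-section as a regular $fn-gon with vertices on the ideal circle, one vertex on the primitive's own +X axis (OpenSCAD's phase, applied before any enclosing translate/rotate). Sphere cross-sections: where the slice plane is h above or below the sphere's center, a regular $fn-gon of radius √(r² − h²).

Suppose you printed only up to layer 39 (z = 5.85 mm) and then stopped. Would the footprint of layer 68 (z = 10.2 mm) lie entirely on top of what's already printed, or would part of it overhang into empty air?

part overhangs

Compare the two slices. At z = 5.85: the cylinder: section is a regular 8-gon, circumradius r=9.5 (area = (8/2)·9.500²·sin(360°/8) = 255.27 mm²); the sphere at (0, 4): section is a regular 8-gon, circumradius = √(r²−h²) = √(4.5²−0.85²) = 4.419 (area = (8/2)·4.419²·sin(360°/8) = 55.23 mm²); the cube at (4.5, 5.5) does not reach this height (z outside [6.5, 12]); the 13×25 cube at (10, -4) contributes its full rectangle (area 325.00 mm²); Combining (union): the regions partially overlap — summed areas 635.50 mm² minus the doubly-counted overlap 55.23 mm² gives 580.27 mm² — area = 580.27 mm². At z = 10.2: the cylinder does not reach this height (z outside [0, 7.5]); the sphere at (0, 4) is not intersected at this z (|z−center|=5.200 > r=4.5); the cube at (4.5, 5.5) (footprint 19×22.5) is included at this height (area 427.50 mm²); the 13×25 cube at (10, -4) contributes its full rectangle (area 325.00 mm²); Taking the union: the regions partially overlap — summed areas 752.50 mm² minus the doubly-counted overlap 201.50 mm² gives 551.00 mm² — area = 551.00 mm². Checking containment: at z = 10.2 the cross-section extends beyond the z = 5.85 cross-section by about 221.97 mm².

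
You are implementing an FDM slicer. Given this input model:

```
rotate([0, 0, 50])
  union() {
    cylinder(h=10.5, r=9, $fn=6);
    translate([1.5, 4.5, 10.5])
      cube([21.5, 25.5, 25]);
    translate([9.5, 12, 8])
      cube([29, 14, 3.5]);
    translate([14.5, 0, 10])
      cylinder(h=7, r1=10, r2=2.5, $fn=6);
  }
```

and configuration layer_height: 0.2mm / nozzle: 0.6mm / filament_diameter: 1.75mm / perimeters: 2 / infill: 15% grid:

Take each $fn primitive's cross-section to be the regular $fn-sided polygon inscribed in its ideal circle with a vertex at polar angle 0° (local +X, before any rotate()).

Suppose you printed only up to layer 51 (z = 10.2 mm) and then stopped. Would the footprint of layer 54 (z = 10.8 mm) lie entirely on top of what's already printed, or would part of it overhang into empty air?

part overhangs

Compare the two slices. At z = 10.2: the r=9 cylinder gives a regular 6-gon of circumradius 9 (constant along its height) (area = (6/2)·9.000²·sin(360°/6) = 210.44 mm²); the cube at (1.5, 4.5) does not reach this height (z outside [10.5, 35.5]); the 29×14 cube at (9.5, 12) contributes its full rectangle (area 406.00 mm²); the cone at (14.5, 0) (r1=10→r2=2.5) has section circumradius 9.786 here — a regular 6-gon (area = (6/2)·9.786²·sin(360°/6) = 248.79 mm²); Combining (union): the regions partially overlap — summed areas 865.24 mm² minus the doubly-counted overlap 15.91 mm² gives 849.33 mm² — area = 849.33 mm²; (whole slice rotated 50° about Z — lengths, areas and connectivity unchanged). At z = 10.8: the cylinder does not reach this height (z outside [0, 10.5]); the 21.5×25.5 cube at (1.5, 4.5) contributes its full rectangle (area 548.25 mm²); the cube at (9.5, 12) is present — its section is the full 29×14 rectangle (area 406.00 mm²); the cone at (14.5, 0) contributes a regular 6-gon of circumradius 9.143 (interpolated between r1=10 and r2=2.5 at t=0.114) (area = (6/2)·9.143²·sin(360°/6) = 217.18 mm²); Taking the union: the regions partially overlap — summed areas 1171.43 mm² minus the doubly-counted overlap 226.99 mm² gives 944.43 mm² — area = 944.43 mm²; (rotated 50° about Z; rotation is an isometry so areas/perimeters/island counts are preserved). Checking containment: at z = 10.8 the cross-section extends beyond the z = 10.2 cross-section by about 298.22 mm².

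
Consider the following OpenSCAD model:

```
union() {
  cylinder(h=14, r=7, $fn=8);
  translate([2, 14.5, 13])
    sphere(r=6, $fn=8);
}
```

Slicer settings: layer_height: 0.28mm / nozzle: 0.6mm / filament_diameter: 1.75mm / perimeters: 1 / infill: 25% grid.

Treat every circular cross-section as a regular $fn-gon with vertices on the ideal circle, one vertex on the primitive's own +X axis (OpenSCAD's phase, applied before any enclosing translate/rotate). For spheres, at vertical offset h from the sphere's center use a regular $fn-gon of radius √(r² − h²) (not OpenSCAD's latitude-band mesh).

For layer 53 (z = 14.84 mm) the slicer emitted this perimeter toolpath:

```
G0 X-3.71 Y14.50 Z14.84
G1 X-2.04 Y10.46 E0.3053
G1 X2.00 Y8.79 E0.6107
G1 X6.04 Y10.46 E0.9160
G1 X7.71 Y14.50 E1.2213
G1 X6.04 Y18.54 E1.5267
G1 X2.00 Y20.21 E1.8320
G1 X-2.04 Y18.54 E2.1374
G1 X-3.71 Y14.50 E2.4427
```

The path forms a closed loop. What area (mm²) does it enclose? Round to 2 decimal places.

Apply the shoelace formula to the sequence of (X, Y) vertices; enclosed area = 92.27 mm².

92.27 mm²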